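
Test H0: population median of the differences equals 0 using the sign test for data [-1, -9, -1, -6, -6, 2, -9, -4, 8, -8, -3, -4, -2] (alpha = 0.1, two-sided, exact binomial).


Step 1: Discard zero differences. Original n = 13; n_eff = number of nonzero differences = 13.
Nonzero differences (with sign): -1, -9, -1, -6, -6, +2, -9, -4, +8, -8, -3, -4, -2
Step 2: Count signs: positive = 2, negative = 11.
Step 3: Under H0: P(positive) = 0.5, so the number of positives S ~ Bin(13, 0.5).
Step 4: Two-sided exact p-value = sum of Bin(13,0.5) probabilities at or below the observed probability = 0.022461.
Step 5: alpha = 0.1. reject H0.

n_eff = 13, pos = 2, neg = 11, p = 0.022461, reject H0.


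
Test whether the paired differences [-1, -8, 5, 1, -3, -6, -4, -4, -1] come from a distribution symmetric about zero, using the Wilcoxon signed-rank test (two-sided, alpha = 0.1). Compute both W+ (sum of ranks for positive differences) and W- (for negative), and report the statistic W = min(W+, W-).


Step 1: Drop any zero differences (none here) and take |d_i|.
|d| = [1, 8, 5, 1, 3, 6, 4, 4, 1]
Step 2: Midrank |d_i| (ties get averaged ranks).
ranks: |1|->2, |8|->9, |5|->7, |1|->2, |3|->4, |6|->8, |4|->5.5, |4|->5.5, |1|->2
Step 3: Attach original signs; sum ranks with positive sign and with negative sign.
W+ = 7 + 2 = 9
W- = 2 + 9 + 4 + 8 + 5.5 + 5.5 + 2 = 36
(Check: W+ + W- = 45 should equal n(n+1)/2 = 45.)
Step 4: Test statistic W = min(W+, W-) = 9.
Step 5: Ties in |d|, so use the tie-corrected normal approximation.
        E[W] = n(n+1)/4 = 9*10/4 = 22.5.
        Tie groups: |d|=1 (t=3), |d|=4 (t=2); sum(t^3 - t) = 30.
        Var[W] = n(n+1)(2n+1)/24 - sum(t^3-t)/48 = 1710/24 - 30/48 = 70.625.
        z = (W - E[W]) / sqrt(Var[W]) = (9 - 22.5) / 8.4039 = -1.6064.
        Two-sided p = 2*Phi(z) = 0.108185.
Step 6: alpha = 0.1. fail to reject H0.

W+ = 9, W- = 36, W = min = 9, p = 0.108185, fail to reject H0.


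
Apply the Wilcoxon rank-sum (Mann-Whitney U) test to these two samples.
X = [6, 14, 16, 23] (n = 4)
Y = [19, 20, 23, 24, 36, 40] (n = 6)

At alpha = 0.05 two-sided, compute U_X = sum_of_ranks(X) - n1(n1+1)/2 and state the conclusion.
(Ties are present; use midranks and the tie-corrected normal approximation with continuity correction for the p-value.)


Step 1: Combine and sort all 10 observations; assign midranks.
sorted (value, group): (6,X), (14,X), (16,X), (19,Y), (20,Y), (23,X), (23,Y), (24,Y), (36,Y), (40,Y)
ranks: 6->1, 14->2, 16->3, 19->4, 20->5, 23->6.5, 23->6.5, 24->8, 36->9, 40->10
Step 2: Rank sum for X: R1 = 1 + 2 + 3 + 6.5 = 12.5.
Step 3: U_X = R1 - n1(n1+1)/2 = 12.5 - 4*5/2 = 12.5 - 10 = 2.5.
       U_Y = n1*n2 - U_X = 24 - 2.5 = 21.5.
Step 4: Ties are present, so use the tie-corrected normal approximation (with continuity correction) for the p-value.
Step 5: p-value = 0.054273; compare to alpha = 0.05. fail to reject H0.

U_X = 2.5, p = 0.054273, fail to reject H0 at alpha = 0.05.


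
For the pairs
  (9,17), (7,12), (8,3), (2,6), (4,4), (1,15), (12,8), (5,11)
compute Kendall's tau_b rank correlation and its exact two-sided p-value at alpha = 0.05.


Step 1: Enumerate the 28 unordered pairs (i,j) with i<j and classify each by sign(x_j-x_i) * sign(y_j-y_i).
  (1,2):dx=-2,dy=-5->C; (1,3):dx=-1,dy=-14->C; (1,4):dx=-7,dy=-11->C; (1,5):dx=-5,dy=-13->C
  (1,6):dx=-8,dy=-2->C; (1,7):dx=+3,dy=-9->D; (1,8):dx=-4,dy=-6->C; (2,3):dx=+1,dy=-9->D
  (2,4):dx=-5,dy=-6->C; (2,5):dx=-3,dy=-8->C; (2,6):dx=-6,dy=+3->D; (2,7):dx=+5,dy=-4->D
  (2,8):dx=-2,dy=-1->C; (3,4):dx=-6,dy=+3->D; (3,5):dx=-4,dy=+1->D; (3,6):dx=-7,dy=+12->D
  (3,7):dx=+4,dy=+5->C; (3,8):dx=-3,dy=+8->D; (4,5):dx=+2,dy=-2->D; (4,6):dx=-1,dy=+9->D
  (4,7):dx=+10,dy=+2->C; (4,8):dx=+3,dy=+5->C; (5,6):dx=-3,dy=+11->D; (5,7):dx=+8,dy=+4->C
  (5,8):dx=+1,dy=+7->C; (6,7):dx=+11,dy=-7->D; (6,8):dx=+4,dy=-4->D; (7,8):dx=-7,dy=+3->D
Step 2: C = 14, D = 14, total pairs = 28.
Step 3: tau = (C - D)/(n(n-1)/2) = (14 - 14)/28 = 0.000000.
Step 4: Exact two-sided p-value (enumerate n! = 40320 permutations of y under H0): p = 1.000000.
Step 5: alpha = 0.05. fail to reject H0.

tau_b = 0.0000 (C=14, D=14), p = 1.000000, fail to reject H0.


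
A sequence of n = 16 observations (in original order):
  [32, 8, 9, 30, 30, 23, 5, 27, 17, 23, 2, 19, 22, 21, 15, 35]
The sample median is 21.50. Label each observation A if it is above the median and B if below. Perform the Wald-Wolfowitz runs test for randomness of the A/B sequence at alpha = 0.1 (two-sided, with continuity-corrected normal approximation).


Step 1: Compute median = 21.50; label A = above, B = below.
Labels in order: ABBAAABABABBABBA  (n_A = 8, n_B = 8)
Step 2: Count runs R = 11.
Step 3: Under H0 (random ordering), E[R] = 2*n_A*n_B/(n_A+n_B) + 1 = 2*8*8/16 + 1 = 9.0000.
        Var[R] = 2*n_A*n_B*(2*n_A*n_B - n_A - n_B) / ((n_A+n_B)^2 * (n_A+n_B-1)) = 14336/3840 = 3.7333.
        SD[R] = 1.9322.
Step 4: Continuity-corrected z = (R - 0.5 - E[R]) / SD[R] = (11 - 0.5 - 9.0000) / 1.9322 = 0.7763.
Step 5: Two-sided p-value via normal approximation = 2*(1 - Phi(|z|)) = 0.437558.
Step 6: alpha = 0.1. fail to reject H0.

R = 11, z = 0.7763, p = 0.437558, fail to reject H0.


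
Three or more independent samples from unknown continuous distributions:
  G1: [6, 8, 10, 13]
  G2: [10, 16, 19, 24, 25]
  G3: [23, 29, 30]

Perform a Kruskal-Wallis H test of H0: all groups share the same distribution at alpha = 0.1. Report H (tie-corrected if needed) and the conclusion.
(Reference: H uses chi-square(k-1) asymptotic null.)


Step 1: Combine all N = 12 observations and assign midranks.
sorted (value, group, rank): (6,G1,1), (8,G1,2), (10,G1,3.5), (10,G2,3.5), (13,G1,5), (16,G2,6), (19,G2,7), (23,G3,8), (24,G2,9), (25,G2,10), (29,G3,11), (30,G3,12)
Step 2: Sum ranks within each group.
R_1 = 11.5 (n_1 = 4)
R_2 = 35.5 (n_2 = 5)
R_3 = 31 (n_3 = 3)
Step 3: H = 12/(N(N+1)) * sum(R_i^2/n_i) - 3(N+1)
     = 12/(12*13) * (11.5^2/4 + 35.5^2/5 + 31^2/3) - 3*13
     = 0.076923 * 605.446 - 39
     = 7.572756.
Step 4: Ties present; correction factor C = 1 - 6/(12^3 - 12) = 0.996503. Corrected H = 7.572756 / 0.996503 = 7.599327.
Step 5: Under H0, H ~ chi^2(2); p-value = 0.022378.
Step 6: alpha = 0.1. reject H0.

H = 7.5993, df = 2, p = 0.022378, reject H0.


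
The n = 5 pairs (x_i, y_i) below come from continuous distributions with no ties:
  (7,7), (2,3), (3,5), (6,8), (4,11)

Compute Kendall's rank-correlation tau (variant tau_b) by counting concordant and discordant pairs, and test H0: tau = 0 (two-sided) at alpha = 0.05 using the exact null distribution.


Step 1: Enumerate the 10 unordered pairs (i,j) with i<j and classify each by sign(x_j-x_i) * sign(y_j-y_i).
  (1,2):dx=-5,dy=-4->C; (1,3):dx=-4,dy=-2->C; (1,4):dx=-1,dy=+1->D; (1,5):dx=-3,dy=+4->D
  (2,3):dx=+1,dy=+2->C; (2,4):dx=+4,dy=+5->C; (2,5):dx=+2,dy=+8->C; (3,4):dx=+3,dy=+3->C
  (3,5):dx=+1,dy=+6->C; (4,5):dx=-2,dy=+3->D
Step 2: C = 7, D = 3, total pairs = 10.
Step 3: tau = (C - D)/(n(n-1)/2) = (7 - 3)/10 = 0.400000.
Step 4: Exact two-sided p-value (enumerate n! = 120 permutations of y under H0): p = 0.483333.
Step 5: alpha = 0.05. fail to reject H0.

tau_b = 0.4000 (C=7, D=3), p = 0.483333, fail to reject H0.


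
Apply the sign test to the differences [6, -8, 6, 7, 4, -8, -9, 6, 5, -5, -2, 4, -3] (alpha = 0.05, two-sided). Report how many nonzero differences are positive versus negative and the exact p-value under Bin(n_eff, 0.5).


Step 1: Discard zero differences. Original n = 13; n_eff = number of nonzero differences = 13.
Nonzero differences (with sign): +6, -8, +6, +7, +4, -8, -9, +6, +5, -5, -2, +4, -3
Step 2: Count signs: positive = 7, negative = 6.
Step 3: Under H0: P(positive) = 0.5, so the number of positives S ~ Bin(13, 0.5).
Step 4: Two-sided exact p-value = sum of Bin(13,0.5) probabilities at or below the observed probability = 1.000000.
Step 5: alpha = 0.05. fail to reject H0.

n_eff = 13, pos = 7, neg = 6, p = 1.000000, fail to reject H0.


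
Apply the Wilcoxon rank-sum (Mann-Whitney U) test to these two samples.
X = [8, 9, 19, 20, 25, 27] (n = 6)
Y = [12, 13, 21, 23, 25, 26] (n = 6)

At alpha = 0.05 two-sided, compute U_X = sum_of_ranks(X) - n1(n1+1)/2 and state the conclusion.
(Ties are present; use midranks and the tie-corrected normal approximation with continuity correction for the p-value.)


Step 1: Combine and sort all 12 observations; assign midranks.
sorted (value, group): (8,X), (9,X), (12,Y), (13,Y), (19,X), (20,X), (21,Y), (23,Y), (25,X), (25,Y), (26,Y), (27,X)
ranks: 8->1, 9->2, 12->3, 13->4, 19->5, 20->6, 21->7, 23->8, 25->9.5, 25->9.5, 26->11, 27->12
Step 2: Rank sum for X: R1 = 1 + 2 + 5 + 6 + 9.5 + 12 = 35.5.
Step 3: U_X = R1 - n1(n1+1)/2 = 35.5 - 6*7/2 = 35.5 - 21 = 14.5.
       U_Y = n1*n2 - U_X = 36 - 14.5 = 21.5.
Step 4: Ties are present, so use the tie-corrected normal approximation (with continuity correction) for the p-value.
Step 5: p-value = 0.630356; compare to alpha = 0.05. fail to reject H0.

U_X = 14.5, p = 0.630356, fail to reject H0 at alpha = 0.05.


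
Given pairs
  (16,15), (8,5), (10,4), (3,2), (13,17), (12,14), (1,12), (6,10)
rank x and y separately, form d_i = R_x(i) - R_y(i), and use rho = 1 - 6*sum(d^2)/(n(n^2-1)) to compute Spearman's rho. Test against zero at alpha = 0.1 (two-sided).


Step 1: Rank x and y separately (midranks; no ties here).
rank(x): 16->8, 8->4, 10->5, 3->2, 13->7, 12->6, 1->1, 6->3
rank(y): 15->7, 5->3, 4->2, 2->1, 17->8, 14->6, 12->5, 10->4
Step 2: d_i = R_x(i) - R_y(i); compute d_i^2.
  (8-7)^2=1, (4-3)^2=1, (5-2)^2=9, (2-1)^2=1, (7-8)^2=1, (6-6)^2=0, (1-5)^2=16, (3-4)^2=1
sum(d^2) = 30.
Step 3: rho = 1 - 6*30 / (8*(8^2 - 1)) = 1 - 180/504 = 0.642857.
Step 4: Under H0, t = rho * sqrt((n-2)/(1-rho^2)) = 2.0557 ~ t(6).
Step 5: Two-sided p-value from the t-distribution with 6 df = 0.085559.
Step 6: alpha = 0.1. reject H0.

rho = 0.6429, p = 0.085559, reject H0 at alpha = 0.1.


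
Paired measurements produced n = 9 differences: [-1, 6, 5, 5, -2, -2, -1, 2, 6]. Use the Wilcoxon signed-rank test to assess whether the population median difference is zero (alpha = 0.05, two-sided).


Step 1: Drop any zero differences (none here) and take |d_i|.
|d| = [1, 6, 5, 5, 2, 2, 1, 2, 6]
Step 2: Midrank |d_i| (ties get averaged ranks).
ranks: |1|->1.5, |6|->8.5, |5|->6.5, |5|->6.5, |2|->4, |2|->4, |1|->1.5, |2|->4, |6|->8.5
Step 3: Attach original signs; sum ranks with positive sign and with negative sign.
W+ = 8.5 + 6.5 + 6.5 + 4 + 8.5 = 34
W- = 1.5 + 4 + 4 + 1.5 = 11
(Check: W+ + W- = 45 should equal n(n+1)/2 = 45.)
Step 4: Test statistic W = min(W+, W-) = 11.
Step 5: Ties in |d|, so use the tie-corrected normal approximation.
        E[W] = n(n+1)/4 = 9*10/4 = 22.5.
        Tie groups: |d|=1 (t=2), |d|=2 (t=3), |d|=5 (t=2), |d|=6 (t=2); sum(t^3 - t) = 42.
        Var[W] = n(n+1)(2n+1)/24 - sum(t^3-t)/48 = 1710/24 - 42/48 = 70.375.
        z = (W - E[W]) / sqrt(Var[W]) = (11 - 22.5) / 8.3890 = -1.3708.
        Two-sided p = 2*Phi(z) = 0.170423.
Step 6: alpha = 0.05. fail to reject H0.

W+ = 34, W- = 11, W = min = 11, p = 0.170423, fail to reject H0.


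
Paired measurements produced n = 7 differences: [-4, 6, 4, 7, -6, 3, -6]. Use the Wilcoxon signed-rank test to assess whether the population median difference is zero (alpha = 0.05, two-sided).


Step 1: Drop any zero differences (none here) and take |d_i|.
|d| = [4, 6, 4, 7, 6, 3, 6]
Step 2: Midrank |d_i| (ties get averaged ranks).
ranks: |4|->2.5, |6|->5, |4|->2.5, |7|->7, |6|->5, |3|->1, |6|->5
Step 3: Attach original signs; sum ranks with positive sign and with negative sign.
W+ = 5 + 2.5 + 7 + 1 = 15.5
W- = 2.5 + 5 + 5 = 12.5
(Check: W+ + W- = 28 should equal n(n+1)/2 = 28.)
Step 4: Test statistic W = min(W+, W-) = 12.5.
Step 5: Ties in |d|, so use the tie-corrected normal approximation.
        E[W] = n(n+1)/4 = 7*8/4 = 14.
        Tie groups: |d|=4 (t=2), |d|=6 (t=3); sum(t^3 - t) = 30.
        Var[W] = n(n+1)(2n+1)/24 - sum(t^3-t)/48 = 840/24 - 30/48 = 34.375.
        z = (W - E[W]) / sqrt(Var[W]) = (12.5 - 14) / 5.8630 = -0.2558.
        Two-sided p = 2*Phi(z) = 0.798074.
Step 6: alpha = 0.05. fail to reject H0.

W+ = 15.5, W- = 12.5, W = min = 12.5, p = 0.798074, fail to reject H0.


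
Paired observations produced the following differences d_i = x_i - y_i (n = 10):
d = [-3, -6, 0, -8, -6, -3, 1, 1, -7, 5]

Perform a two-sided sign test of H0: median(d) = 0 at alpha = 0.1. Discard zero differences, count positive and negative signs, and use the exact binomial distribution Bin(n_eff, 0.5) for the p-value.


Step 1: Discard zero differences. Original n = 10; n_eff = number of nonzero differences = 9.
Nonzero differences (with sign): -3, -6, -8, -6, -3, +1, +1, -7, +5
Step 2: Count signs: positive = 3, negative = 6.
Step 3: Under H0: P(positive) = 0.5, so the number of positives S ~ Bin(9, 0.5).
Step 4: Two-sided exact p-value = sum of Bin(9,0.5) probabilities at or below the observed probability = 0.507812.
Step 5: alpha = 0.1. fail to reject H0.

n_eff = 9, pos = 3, neg = 6, p = 0.507812, fail to reject H0.


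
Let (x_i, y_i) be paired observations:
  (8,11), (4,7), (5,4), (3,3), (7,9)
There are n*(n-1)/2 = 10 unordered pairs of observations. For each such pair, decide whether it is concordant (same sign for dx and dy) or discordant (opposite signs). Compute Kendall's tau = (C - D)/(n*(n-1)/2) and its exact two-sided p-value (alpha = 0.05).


Step 1: Enumerate the 10 unordered pairs (i,j) with i<j and classify each by sign(x_j-x_i) * sign(y_j-y_i).
  (1,2):dx=-4,dy=-4->C; (1,3):dx=-3,dy=-7->C; (1,4):dx=-5,dy=-8->C; (1,5):dx=-1,dy=-2->C
  (2,3):dx=+1,dy=-3->D; (2,4):dx=-1,dy=-4->C; (2,5):dx=+3,dy=+2->C; (3,4):dx=-2,dy=-1->C
  (3,5):dx=+2,dy=+5->C; (4,5):dx=+4,dy=+6->C
Step 2: C = 9, D = 1, total pairs = 10.
Step 3: tau = (C - D)/(n(n-1)/2) = (9 - 1)/10 = 0.800000.
Step 4: Exact two-sided p-value (enumerate n! = 120 permutations of y under H0): p = 0.083333.
Step 5: alpha = 0.05. fail to reject H0.

tau_b = 0.8000 (C=9, D=1), p = 0.083333, fail to reject H0.


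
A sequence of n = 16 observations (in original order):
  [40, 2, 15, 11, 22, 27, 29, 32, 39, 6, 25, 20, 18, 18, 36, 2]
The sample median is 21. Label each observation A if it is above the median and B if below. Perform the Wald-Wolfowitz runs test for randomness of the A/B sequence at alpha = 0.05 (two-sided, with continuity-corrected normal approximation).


Step 1: Compute median = 21; label A = above, B = below.
Labels in order: ABBBAAAAABABBBAB  (n_A = 8, n_B = 8)
Step 2: Count runs R = 8.
Step 3: Under H0 (random ordering), E[R] = 2*n_A*n_B/(n_A+n_B) + 1 = 2*8*8/16 + 1 = 9.0000.
        Var[R] = 2*n_A*n_B*(2*n_A*n_B - n_A - n_B) / ((n_A+n_B)^2 * (n_A+n_B-1)) = 14336/3840 = 3.7333.
        SD[R] = 1.9322.
Step 4: Continuity-corrected z = (R + 0.5 - E[R]) / SD[R] = (8 + 0.5 - 9.0000) / 1.9322 = -0.2588.
Step 5: Two-sided p-value via normal approximation = 2*(1 - Phi(|z|)) = 0.795809.
Step 6: alpha = 0.05. fail to reject H0.

R = 8, z = -0.2588, p = 0.795809, fail to reject H0.


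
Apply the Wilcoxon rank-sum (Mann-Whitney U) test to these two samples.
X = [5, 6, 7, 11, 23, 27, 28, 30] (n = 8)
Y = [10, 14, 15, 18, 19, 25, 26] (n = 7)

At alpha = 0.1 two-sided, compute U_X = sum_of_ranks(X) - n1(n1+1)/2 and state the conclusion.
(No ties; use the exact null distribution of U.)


Step 1: Combine and sort all 15 observations; assign midranks.
sorted (value, group): (5,X), (6,X), (7,X), (10,Y), (11,X), (14,Y), (15,Y), (18,Y), (19,Y), (23,X), (25,Y), (26,Y), (27,X), (28,X), (30,X)
ranks: 5->1, 6->2, 7->3, 10->4, 11->5, 14->6, 15->7, 18->8, 19->9, 23->10, 25->11, 26->12, 27->13, 28->14, 30->15
Step 2: Rank sum for X: R1 = 1 + 2 + 3 + 5 + 10 + 13 + 14 + 15 = 63.
Step 3: U_X = R1 - n1(n1+1)/2 = 63 - 8*9/2 = 63 - 36 = 27.
       U_Y = n1*n2 - U_X = 56 - 27 = 29.
Step 4: No ties, so the exact null distribution of U (based on enumerating the C(15,8) = 6435 equally likely rank assignments) gives the two-sided p-value.
Step 5: p-value = 0.955089; compare to alpha = 0.1. fail to reject H0.

U_X = 27, p = 0.955089, fail to reject H0 at alpha = 0.1.


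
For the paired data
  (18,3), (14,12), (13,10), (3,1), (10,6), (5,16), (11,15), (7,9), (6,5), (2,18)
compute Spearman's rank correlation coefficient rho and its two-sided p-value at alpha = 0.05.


Step 1: Rank x and y separately (midranks; no ties here).
rank(x): 18->10, 14->9, 13->8, 3->2, 10->6, 5->3, 11->7, 7->5, 6->4, 2->1
rank(y): 3->2, 12->7, 10->6, 1->1, 6->4, 16->9, 15->8, 9->5, 5->3, 18->10
Step 2: d_i = R_x(i) - R_y(i); compute d_i^2.
  (10-2)^2=64, (9-7)^2=4, (8-6)^2=4, (2-1)^2=1, (6-4)^2=4, (3-9)^2=36, (7-8)^2=1, (5-5)^2=0, (4-3)^2=1, (1-10)^2=81
sum(d^2) = 196.
Step 3: rho = 1 - 6*196 / (10*(10^2 - 1)) = 1 - 1176/990 = -0.187879.
Step 4: Under H0, t = rho * sqrt((n-2)/(1-rho^2)) = -0.5410 ~ t(8).
Step 5: Two-sided p-value from the t-distribution with 8 df = 0.603218.
Step 6: alpha = 0.05. fail to reject H0.

rho = -0.1879, p = 0.603218, fail to reject H0 at alpha = 0.05.


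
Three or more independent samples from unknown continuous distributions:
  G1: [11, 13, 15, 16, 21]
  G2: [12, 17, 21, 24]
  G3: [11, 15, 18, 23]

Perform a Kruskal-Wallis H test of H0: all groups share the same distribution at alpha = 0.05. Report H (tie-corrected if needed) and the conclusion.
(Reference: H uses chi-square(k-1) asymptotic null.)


Step 1: Combine all N = 13 observations and assign midranks.
sorted (value, group, rank): (11,G1,1.5), (11,G3,1.5), (12,G2,3), (13,G1,4), (15,G1,5.5), (15,G3,5.5), (16,G1,7), (17,G2,8), (18,G3,9), (21,G1,10.5), (21,G2,10.5), (23,G3,12), (24,G2,13)
Step 2: Sum ranks within each group.
R_1 = 28.5 (n_1 = 5)
R_2 = 34.5 (n_2 = 4)
R_3 = 28 (n_3 = 4)
Step 3: H = 12/(N(N+1)) * sum(R_i^2/n_i) - 3(N+1)
     = 12/(13*14) * (28.5^2/5 + 34.5^2/4 + 28^2/4) - 3*14
     = 0.065934 * 656.013 - 42
     = 1.253571.
Step 4: Ties present; correction factor C = 1 - 18/(13^3 - 13) = 0.991758. Corrected H = 1.253571 / 0.991758 = 1.263989.
Step 5: Under H0, H ~ chi^2(2); p-value = 0.531531.
Step 6: alpha = 0.05. fail to reject H0.

H = 1.2640, df = 2, p = 0.531531, fail to reject H0.


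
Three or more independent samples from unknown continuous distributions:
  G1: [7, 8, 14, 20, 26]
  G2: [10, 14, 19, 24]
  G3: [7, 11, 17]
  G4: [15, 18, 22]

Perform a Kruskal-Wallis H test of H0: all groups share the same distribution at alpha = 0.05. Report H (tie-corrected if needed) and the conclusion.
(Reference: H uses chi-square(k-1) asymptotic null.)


Step 1: Combine all N = 15 observations and assign midranks.
sorted (value, group, rank): (7,G1,1.5), (7,G3,1.5), (8,G1,3), (10,G2,4), (11,G3,5), (14,G1,6.5), (14,G2,6.5), (15,G4,8), (17,G3,9), (18,G4,10), (19,G2,11), (20,G1,12), (22,G4,13), (24,G2,14), (26,G1,15)
Step 2: Sum ranks within each group.
R_1 = 38 (n_1 = 5)
R_2 = 35.5 (n_2 = 4)
R_3 = 15.5 (n_3 = 3)
R_4 = 31 (n_4 = 3)
Step 3: H = 12/(N(N+1)) * sum(R_i^2/n_i) - 3(N+1)
     = 12/(15*16) * (38^2/5 + 35.5^2/4 + 15.5^2/3 + 31^2/3) - 3*16
     = 0.050000 * 1004.28 - 48
     = 2.213958.
Step 4: Ties present; correction factor C = 1 - 12/(15^3 - 15) = 0.996429. Corrected H = 2.213958 / 0.996429 = 2.221894.
Step 5: Under H0, H ~ chi^2(3); p-value = 0.527649.
Step 6: alpha = 0.05. fail to reject H0.

H = 2.2219, df = 3, p = 0.527649, fail to reject H0.


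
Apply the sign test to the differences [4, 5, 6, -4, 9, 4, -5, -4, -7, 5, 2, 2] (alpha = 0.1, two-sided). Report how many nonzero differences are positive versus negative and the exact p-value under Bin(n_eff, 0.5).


Step 1: Discard zero differences. Original n = 12; n_eff = number of nonzero differences = 12.
Nonzero differences (with sign): +4, +5, +6, -4, +9, +4, -5, -4, -7, +5, +2, +2
Step 2: Count signs: positive = 8, negative = 4.
Step 3: Under H0: P(positive) = 0.5, so the number of positives S ~ Bin(12, 0.5).
Step 4: Two-sided exact p-value = sum of Bin(12,0.5) probabilities at or below the observed probability = 0.387695.
Step 5: alpha = 0.1. fail to reject H0.

n_eff = 12, pos = 8, neg = 4, p = 0.387695, fail to reject H0.


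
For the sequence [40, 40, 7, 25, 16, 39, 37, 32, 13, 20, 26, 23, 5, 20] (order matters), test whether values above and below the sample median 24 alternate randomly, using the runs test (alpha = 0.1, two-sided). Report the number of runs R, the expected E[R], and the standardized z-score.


Step 1: Compute median = 24; label A = above, B = below.
Labels in order: AABABAAABBABBB  (n_A = 7, n_B = 7)
Step 2: Count runs R = 8.
Step 3: Under H0 (random ordering), E[R] = 2*n_A*n_B/(n_A+n_B) + 1 = 2*7*7/14 + 1 = 8.0000.
        Var[R] = 2*n_A*n_B*(2*n_A*n_B - n_A - n_B) / ((n_A+n_B)^2 * (n_A+n_B-1)) = 8232/2548 = 3.2308.
        SD[R] = 1.7974.
Step 4: R = E[R], so z = 0 with no continuity correction.
Step 5: Two-sided p-value via normal approximation = 2*(1 - Phi(|z|)) = 1.000000.
Step 6: alpha = 0.1. fail to reject H0.

R = 8, z = 0.0000, p = 1.000000, fail to reject H0.


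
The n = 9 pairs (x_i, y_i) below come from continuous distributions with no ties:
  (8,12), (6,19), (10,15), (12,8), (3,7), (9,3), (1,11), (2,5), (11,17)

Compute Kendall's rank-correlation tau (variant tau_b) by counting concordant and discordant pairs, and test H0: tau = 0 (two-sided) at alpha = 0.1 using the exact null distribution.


Step 1: Enumerate the 36 unordered pairs (i,j) with i<j and classify each by sign(x_j-x_i) * sign(y_j-y_i).
  (1,2):dx=-2,dy=+7->D; (1,3):dx=+2,dy=+3->C; (1,4):dx=+4,dy=-4->D; (1,5):dx=-5,dy=-5->C
  (1,6):dx=+1,dy=-9->D; (1,7):dx=-7,dy=-1->C; (1,8):dx=-6,dy=-7->C; (1,9):dx=+3,dy=+5->C
  (2,3):dx=+4,dy=-4->D; (2,4):dx=+6,dy=-11->D; (2,5):dx=-3,dy=-12->C; (2,6):dx=+3,dy=-16->D
  (2,7):dx=-5,dy=-8->C; (2,8):dx=-4,dy=-14->C; (2,9):dx=+5,dy=-2->D; (3,4):dx=+2,dy=-7->D
  (3,5):dx=-7,dy=-8->C; (3,6):dx=-1,dy=-12->C; (3,7):dx=-9,dy=-4->C; (3,8):dx=-8,dy=-10->C
  (3,9):dx=+1,dy=+2->C; (4,5):dx=-9,dy=-1->C; (4,6):dx=-3,dy=-5->C; (4,7):dx=-11,dy=+3->D
  (4,8):dx=-10,dy=-3->C; (4,9):dx=-1,dy=+9->D; (5,6):dx=+6,dy=-4->D; (5,7):dx=-2,dy=+4->D
  (5,8):dx=-1,dy=-2->C; (5,9):dx=+8,dy=+10->C; (6,7):dx=-8,dy=+8->D; (6,8):dx=-7,dy=+2->D
  (6,9):dx=+2,dy=+14->C; (7,8):dx=+1,dy=-6->D; (7,9):dx=+10,dy=+6->C; (8,9):dx=+9,dy=+12->C
Step 2: C = 21, D = 15, total pairs = 36.
Step 3: tau = (C - D)/(n(n-1)/2) = (21 - 15)/36 = 0.166667.
Step 4: Exact two-sided p-value (enumerate n! = 362880 permutations of y under H0): p = 0.612202.
Step 5: alpha = 0.1. fail to reject H0.

tau_b = 0.1667 (C=21, D=15), p = 0.612202, fail to reject H0.


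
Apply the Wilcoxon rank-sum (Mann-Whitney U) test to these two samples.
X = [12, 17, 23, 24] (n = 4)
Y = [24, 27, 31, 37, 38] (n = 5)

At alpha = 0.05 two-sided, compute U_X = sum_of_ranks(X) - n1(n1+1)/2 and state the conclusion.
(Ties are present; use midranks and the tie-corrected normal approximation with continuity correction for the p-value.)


Step 1: Combine and sort all 9 observations; assign midranks.
sorted (value, group): (12,X), (17,X), (23,X), (24,X), (24,Y), (27,Y), (31,Y), (37,Y), (38,Y)
ranks: 12->1, 17->2, 23->3, 24->4.5, 24->4.5, 27->6, 31->7, 37->8, 38->9
Step 2: Rank sum for X: R1 = 1 + 2 + 3 + 4.5 = 10.5.
Step 3: U_X = R1 - n1(n1+1)/2 = 10.5 - 4*5/2 = 10.5 - 10 = 0.5.
       U_Y = n1*n2 - U_X = 20 - 0.5 = 19.5.
Step 4: Ties are present, so use the tie-corrected normal approximation (with continuity correction) for the p-value.
Step 5: p-value = 0.026844; compare to alpha = 0.05. reject H0.

U_X = 0.5, p = 0.026844, reject H0 at alpha = 0.05.


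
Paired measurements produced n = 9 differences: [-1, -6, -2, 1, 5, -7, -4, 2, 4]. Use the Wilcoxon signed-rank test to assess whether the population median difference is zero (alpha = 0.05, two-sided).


Step 1: Drop any zero differences (none here) and take |d_i|.
|d| = [1, 6, 2, 1, 5, 7, 4, 2, 4]
Step 2: Midrank |d_i| (ties get averaged ranks).
ranks: |1|->1.5, |6|->8, |2|->3.5, |1|->1.5, |5|->7, |7|->9, |4|->5.5, |2|->3.5, |4|->5.5
Step 3: Attach original signs; sum ranks with positive sign and with negative sign.
W+ = 1.5 + 7 + 3.5 + 5.5 = 17.5
W- = 1.5 + 8 + 3.5 + 9 + 5.5 = 27.5
(Check: W+ + W- = 45 should equal n(n+1)/2 = 45.)
Step 4: Test statistic W = min(W+, W-) = 17.5.
Step 5: Ties in |d|, so use the tie-corrected normal approximation.
        E[W] = n(n+1)/4 = 9*10/4 = 22.5.
        Tie groups: |d|=1 (t=2), |d|=2 (t=2), |d|=4 (t=2); sum(t^3 - t) = 18.
        Var[W] = n(n+1)(2n+1)/24 - sum(t^3-t)/48 = 1710/24 - 18/48 = 70.875.
        z = (W - E[W]) / sqrt(Var[W]) = (17.5 - 22.5) / 8.4187 = -0.5939.
        Two-sided p = 2*Phi(z) = 0.552570.
Step 6: alpha = 0.05. fail to reject H0.

W+ = 17.5, W- = 27.5, W = min = 17.5, p = 0.552570, fail to reject H0.


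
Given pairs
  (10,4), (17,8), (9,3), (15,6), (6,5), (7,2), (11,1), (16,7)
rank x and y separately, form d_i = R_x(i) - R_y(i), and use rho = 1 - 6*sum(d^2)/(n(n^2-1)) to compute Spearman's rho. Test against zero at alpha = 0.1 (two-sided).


Step 1: Rank x and y separately (midranks; no ties here).
rank(x): 10->4, 17->8, 9->3, 15->6, 6->1, 7->2, 11->5, 16->7
rank(y): 4->4, 8->8, 3->3, 6->6, 5->5, 2->2, 1->1, 7->7
Step 2: d_i = R_x(i) - R_y(i); compute d_i^2.
  (4-4)^2=0, (8-8)^2=0, (3-3)^2=0, (6-6)^2=0, (1-5)^2=16, (2-2)^2=0, (5-1)^2=16, (7-7)^2=0
sum(d^2) = 32.
Step 3: rho = 1 - 6*32 / (8*(8^2 - 1)) = 1 - 192/504 = 0.619048.
Step 4: Under H0, t = rho * sqrt((n-2)/(1-rho^2)) = 1.9308 ~ t(6).
Step 5: Two-sided p-value from the t-distribution with 6 df = 0.101733.
Step 6: alpha = 0.1. fail to reject H0.

rho = 0.6190, p = 0.101733, fail to reject H0 at alpha = 0.1.


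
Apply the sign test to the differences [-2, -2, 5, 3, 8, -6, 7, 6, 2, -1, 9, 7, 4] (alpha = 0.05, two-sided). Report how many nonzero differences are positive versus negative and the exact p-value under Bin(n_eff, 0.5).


Step 1: Discard zero differences. Original n = 13; n_eff = number of nonzero differences = 13.
Nonzero differences (with sign): -2, -2, +5, +3, +8, -6, +7, +6, +2, -1, +9, +7, +4
Step 2: Count signs: positive = 9, negative = 4.
Step 3: Under H0: P(positive) = 0.5, so the number of positives S ~ Bin(13, 0.5).
Step 4: Two-sided exact p-value = sum of Bin(13,0.5) probabilities at or below the observed probability = 0.266846.
Step 5: alpha = 0.05. fail to reject H0.

n_eff = 13, pos = 9, neg = 4, p = 0.266846, fail to reject H0.


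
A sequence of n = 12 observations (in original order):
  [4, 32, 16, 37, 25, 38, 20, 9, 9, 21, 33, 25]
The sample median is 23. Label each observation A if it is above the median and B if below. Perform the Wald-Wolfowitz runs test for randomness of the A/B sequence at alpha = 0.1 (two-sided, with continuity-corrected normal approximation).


Step 1: Compute median = 23; label A = above, B = below.
Labels in order: BABAAABBBBAA  (n_A = 6, n_B = 6)
Step 2: Count runs R = 6.
Step 3: Under H0 (random ordering), E[R] = 2*n_A*n_B/(n_A+n_B) + 1 = 2*6*6/12 + 1 = 7.0000.
        Var[R] = 2*n_A*n_B*(2*n_A*n_B - n_A - n_B) / ((n_A+n_B)^2 * (n_A+n_B-1)) = 4320/1584 = 2.7273.
        SD[R] = 1.6514.
Step 4: Continuity-corrected z = (R + 0.5 - E[R]) / SD[R] = (6 + 0.5 - 7.0000) / 1.6514 = -0.3028.
Step 5: Two-sided p-value via normal approximation = 2*(1 - Phi(|z|)) = 0.762069.
Step 6: alpha = 0.1. fail to reject H0.

R = 6, z = -0.3028, p = 0.762069, fail to reject H0.


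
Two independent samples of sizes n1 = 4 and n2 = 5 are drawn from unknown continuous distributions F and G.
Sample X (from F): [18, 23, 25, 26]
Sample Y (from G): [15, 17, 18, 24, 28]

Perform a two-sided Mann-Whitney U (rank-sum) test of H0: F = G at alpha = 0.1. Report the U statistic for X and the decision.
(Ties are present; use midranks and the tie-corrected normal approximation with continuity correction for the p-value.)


Step 1: Combine and sort all 9 observations; assign midranks.
sorted (value, group): (15,Y), (17,Y), (18,X), (18,Y), (23,X), (24,Y), (25,X), (26,X), (28,Y)
ranks: 15->1, 17->2, 18->3.5, 18->3.5, 23->5, 24->6, 25->7, 26->8, 28->9
Step 2: Rank sum for X: R1 = 3.5 + 5 + 7 + 8 = 23.5.
Step 3: U_X = R1 - n1(n1+1)/2 = 23.5 - 4*5/2 = 23.5 - 10 = 13.5.
       U_Y = n1*n2 - U_X = 20 - 13.5 = 6.5.
Step 4: Ties are present, so use the tie-corrected normal approximation (with continuity correction) for the p-value.
Step 5: p-value = 0.460558; compare to alpha = 0.1. fail to reject H0.

U_X = 13.5, p = 0.460558, fail to reject H0 at alpha = 0.1.


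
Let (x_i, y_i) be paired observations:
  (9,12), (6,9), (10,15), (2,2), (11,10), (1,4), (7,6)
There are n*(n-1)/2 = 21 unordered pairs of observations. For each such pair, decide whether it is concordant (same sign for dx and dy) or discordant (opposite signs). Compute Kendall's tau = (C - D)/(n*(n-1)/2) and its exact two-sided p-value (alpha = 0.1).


Step 1: Enumerate the 21 unordered pairs (i,j) with i<j and classify each by sign(x_j-x_i) * sign(y_j-y_i).
  (1,2):dx=-3,dy=-3->C; (1,3):dx=+1,dy=+3->C; (1,4):dx=-7,dy=-10->C; (1,5):dx=+2,dy=-2->D
  (1,6):dx=-8,dy=-8->C; (1,7):dx=-2,dy=-6->C; (2,3):dx=+4,dy=+6->C; (2,4):dx=-4,dy=-7->C
  (2,5):dx=+5,dy=+1->C; (2,6):dx=-5,dy=-5->C; (2,7):dx=+1,dy=-3->D; (3,4):dx=-8,dy=-13->C
  (3,5):dx=+1,dy=-5->D; (3,6):dx=-9,dy=-11->C; (3,7):dx=-3,dy=-9->C; (4,5):dx=+9,dy=+8->C
  (4,6):dx=-1,dy=+2->D; (4,7):dx=+5,dy=+4->C; (5,6):dx=-10,dy=-6->C; (5,7):dx=-4,dy=-4->C
  (6,7):dx=+6,dy=+2->C
Step 2: C = 17, D = 4, total pairs = 21.
Step 3: tau = (C - D)/(n(n-1)/2) = (17 - 4)/21 = 0.619048.
Step 4: Exact two-sided p-value (enumerate n! = 5040 permutations of y under H0): p = 0.069048.
Step 5: alpha = 0.1. reject H0.

tau_b = 0.6190 (C=17, D=4), p = 0.069048, reject H0.


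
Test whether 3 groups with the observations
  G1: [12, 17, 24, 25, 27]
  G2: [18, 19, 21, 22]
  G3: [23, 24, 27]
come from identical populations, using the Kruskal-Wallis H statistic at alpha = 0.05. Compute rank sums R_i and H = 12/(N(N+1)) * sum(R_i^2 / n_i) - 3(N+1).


Step 1: Combine all N = 12 observations and assign midranks.
sorted (value, group, rank): (12,G1,1), (17,G1,2), (18,G2,3), (19,G2,4), (21,G2,5), (22,G2,6), (23,G3,7), (24,G1,8.5), (24,G3,8.5), (25,G1,10), (27,G1,11.5), (27,G3,11.5)
Step 2: Sum ranks within each group.
R_1 = 33 (n_1 = 5)
R_2 = 18 (n_2 = 4)
R_3 = 27 (n_3 = 3)
Step 3: H = 12/(N(N+1)) * sum(R_i^2/n_i) - 3(N+1)
     = 12/(12*13) * (33^2/5 + 18^2/4 + 27^2/3) - 3*13
     = 0.076923 * 541.8 - 39
     = 2.676923.
Step 4: Ties present; correction factor C = 1 - 12/(12^3 - 12) = 0.993007. Corrected H = 2.676923 / 0.993007 = 2.695775.
Step 5: Under H0, H ~ chi^2(2); p-value = 0.259789.
Step 6: alpha = 0.05. fail to reject H0.

H = 2.6958, df = 2, p = 0.259789, fail to reject H0.


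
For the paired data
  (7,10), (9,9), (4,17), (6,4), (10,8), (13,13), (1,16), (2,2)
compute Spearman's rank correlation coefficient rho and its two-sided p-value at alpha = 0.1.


Step 1: Rank x and y separately (midranks; no ties here).
rank(x): 7->5, 9->6, 4->3, 6->4, 10->7, 13->8, 1->1, 2->2
rank(y): 10->5, 9->4, 17->8, 4->2, 8->3, 13->6, 16->7, 2->1
Step 2: d_i = R_x(i) - R_y(i); compute d_i^2.
  (5-5)^2=0, (6-4)^2=4, (3-8)^2=25, (4-2)^2=4, (7-3)^2=16, (8-6)^2=4, (1-7)^2=36, (2-1)^2=1
sum(d^2) = 90.
Step 3: rho = 1 - 6*90 / (8*(8^2 - 1)) = 1 - 540/504 = -0.071429.
Step 4: Under H0, t = rho * sqrt((n-2)/(1-rho^2)) = -0.1754 ~ t(6).
Step 5: Two-sided p-value from the t-distribution with 6 df = 0.866526.
Step 6: alpha = 0.1. fail to reject H0.

rho = -0.0714, p = 0.866526, fail to reject H0 at alpha = 0.1.


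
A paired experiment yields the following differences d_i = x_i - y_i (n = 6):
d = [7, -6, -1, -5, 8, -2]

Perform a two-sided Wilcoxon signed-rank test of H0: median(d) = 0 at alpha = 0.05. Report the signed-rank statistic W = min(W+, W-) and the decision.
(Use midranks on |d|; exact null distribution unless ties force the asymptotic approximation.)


Step 1: Drop any zero differences (none here) and take |d_i|.
|d| = [7, 6, 1, 5, 8, 2]
Step 2: Midrank |d_i| (ties get averaged ranks).
ranks: |7|->5, |6|->4, |1|->1, |5|->3, |8|->6, |2|->2
Step 3: Attach original signs; sum ranks with positive sign and with negative sign.
W+ = 5 + 6 = 11
W- = 4 + 1 + 3 + 2 = 10
(Check: W+ + W- = 21 should equal n(n+1)/2 = 21.)
Step 4: Test statistic W = min(W+, W-) = 10.
Step 5: No ties, so the exact null distribution over the 2^6 = 64 sign assignments gives the two-sided p-value = 1.000000.
Step 6: alpha = 0.05. fail to reject H0.

W+ = 11, W- = 10, W = min = 10, p = 1.000000, fail to reject H0.


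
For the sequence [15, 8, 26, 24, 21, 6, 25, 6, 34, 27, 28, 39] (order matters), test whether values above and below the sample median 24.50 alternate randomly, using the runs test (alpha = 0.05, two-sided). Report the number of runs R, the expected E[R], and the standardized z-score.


Step 1: Compute median = 24.50; label A = above, B = below.
Labels in order: BBABBBABAAAA  (n_A = 6, n_B = 6)
Step 2: Count runs R = 6.
Step 3: Under H0 (random ordering), E[R] = 2*n_A*n_B/(n_A+n_B) + 1 = 2*6*6/12 + 1 = 7.0000.
        Var[R] = 2*n_A*n_B*(2*n_A*n_B - n_A - n_B) / ((n_A+n_B)^2 * (n_A+n_B-1)) = 4320/1584 = 2.7273.
        SD[R] = 1.6514.
Step 4: Continuity-corrected z = (R + 0.5 - E[R]) / SD[R] = (6 + 0.5 - 7.0000) / 1.6514 = -0.3028.
Step 5: Two-sided p-value via normal approximation = 2*(1 - Phi(|z|)) = 0.762069.
Step 6: alpha = 0.05. fail to reject H0.

R = 6, z = -0.3028, p = 0.762069, fail to reject H0.


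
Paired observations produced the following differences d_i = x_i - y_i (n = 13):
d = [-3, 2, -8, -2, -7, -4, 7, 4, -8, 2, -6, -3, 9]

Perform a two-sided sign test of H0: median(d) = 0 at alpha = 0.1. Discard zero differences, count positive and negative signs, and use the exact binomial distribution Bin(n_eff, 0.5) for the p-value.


Step 1: Discard zero differences. Original n = 13; n_eff = number of nonzero differences = 13.
Nonzero differences (with sign): -3, +2, -8, -2, -7, -4, +7, +4, -8, +2, -6, -3, +9
Step 2: Count signs: positive = 5, negative = 8.
Step 3: Under H0: P(positive) = 0.5, so the number of positives S ~ Bin(13, 0.5).
Step 4: Two-sided exact p-value = sum of Bin(13,0.5) probabilities at or below the observed probability = 0.581055.
Step 5: alpha = 0.1. fail to reject H0.

n_eff = 13, pos = 5, neg = 8, p = 0.581055, fail to reject H0.


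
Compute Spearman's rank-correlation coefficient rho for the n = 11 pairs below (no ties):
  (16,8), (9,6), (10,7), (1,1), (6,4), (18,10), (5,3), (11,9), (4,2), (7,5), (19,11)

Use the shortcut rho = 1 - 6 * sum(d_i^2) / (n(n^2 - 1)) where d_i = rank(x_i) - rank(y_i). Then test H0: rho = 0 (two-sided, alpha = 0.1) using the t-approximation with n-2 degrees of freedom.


Step 1: Rank x and y separately (midranks; no ties here).
rank(x): 16->9, 9->6, 10->7, 1->1, 6->4, 18->10, 5->3, 11->8, 4->2, 7->5, 19->11
rank(y): 8->8, 6->6, 7->7, 1->1, 4->4, 10->10, 3->3, 9->9, 2->2, 5->5, 11->11
Step 2: d_i = R_x(i) - R_y(i); compute d_i^2.
  (9-8)^2=1, (6-6)^2=0, (7-7)^2=0, (1-1)^2=0, (4-4)^2=0, (10-10)^2=0, (3-3)^2=0, (8-9)^2=1, (2-2)^2=0, (5-5)^2=0, (11-11)^2=0
sum(d^2) = 2.
Step 3: rho = 1 - 6*2 / (11*(11^2 - 1)) = 1 - 12/1320 = 0.990909.
Step 4: Under H0, t = rho * sqrt((n-2)/(1-rho^2)) = 22.0966 ~ t(9).
Step 5: Two-sided p-value from the t-distribution with 9 df = 0.000000.
Step 6: alpha = 0.1. reject H0.

rho = 0.9909, p = 0.000000, reject H0 at alpha = 0.1.


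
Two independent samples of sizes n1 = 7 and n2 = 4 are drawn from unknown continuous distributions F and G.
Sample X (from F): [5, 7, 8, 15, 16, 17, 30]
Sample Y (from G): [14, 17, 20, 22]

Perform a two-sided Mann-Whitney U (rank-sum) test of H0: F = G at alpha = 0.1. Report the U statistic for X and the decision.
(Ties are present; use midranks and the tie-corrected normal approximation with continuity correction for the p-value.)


Step 1: Combine and sort all 11 observations; assign midranks.
sorted (value, group): (5,X), (7,X), (8,X), (14,Y), (15,X), (16,X), (17,X), (17,Y), (20,Y), (22,Y), (30,X)
ranks: 5->1, 7->2, 8->3, 14->4, 15->5, 16->6, 17->7.5, 17->7.5, 20->9, 22->10, 30->11
Step 2: Rank sum for X: R1 = 1 + 2 + 3 + 5 + 6 + 7.5 + 11 = 35.5.
Step 3: U_X = R1 - n1(n1+1)/2 = 35.5 - 7*8/2 = 35.5 - 28 = 7.5.
       U_Y = n1*n2 - U_X = 28 - 7.5 = 20.5.
Step 4: Ties are present, so use the tie-corrected normal approximation (with continuity correction) for the p-value.
Step 5: p-value = 0.255756; compare to alpha = 0.1. fail to reject H0.

U_X = 7.5, p = 0.255756, fail to reject H0 at alpha = 0.1.


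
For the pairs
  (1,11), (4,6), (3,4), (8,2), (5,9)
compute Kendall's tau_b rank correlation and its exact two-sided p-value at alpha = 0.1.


Step 1: Enumerate the 10 unordered pairs (i,j) with i<j and classify each by sign(x_j-x_i) * sign(y_j-y_i).
  (1,2):dx=+3,dy=-5->D; (1,3):dx=+2,dy=-7->D; (1,4):dx=+7,dy=-9->D; (1,5):dx=+4,dy=-2->D
  (2,3):dx=-1,dy=-2->C; (2,4):dx=+4,dy=-4->D; (2,5):dx=+1,dy=+3->C; (3,4):dx=+5,dy=-2->D
  (3,5):dx=+2,dy=+5->C; (4,5):dx=-3,dy=+7->D
Step 2: C = 3, D = 7, total pairs = 10.
Step 3: tau = (C - D)/(n(n-1)/2) = (3 - 7)/10 = -0.400000.
Step 4: Exact two-sided p-value (enumerate n! = 120 permutations of y under H0): p = 0.483333.
Step 5: alpha = 0.1. fail to reject H0.

tau_b = -0.4000 (C=3, D=7), p = 0.483333, fail to reject H0.


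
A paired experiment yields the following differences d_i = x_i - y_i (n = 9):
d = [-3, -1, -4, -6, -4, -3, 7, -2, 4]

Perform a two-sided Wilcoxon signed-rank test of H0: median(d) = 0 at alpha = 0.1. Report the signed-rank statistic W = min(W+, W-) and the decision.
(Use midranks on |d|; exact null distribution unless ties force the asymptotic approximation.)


Step 1: Drop any zero differences (none here) and take |d_i|.
|d| = [3, 1, 4, 6, 4, 3, 7, 2, 4]
Step 2: Midrank |d_i| (ties get averaged ranks).
ranks: |3|->3.5, |1|->1, |4|->6, |6|->8, |4|->6, |3|->3.5, |7|->9, |2|->2, |4|->6
Step 3: Attach original signs; sum ranks with positive sign and with negative sign.
W+ = 9 + 6 = 15
W- = 3.5 + 1 + 6 + 8 + 6 + 3.5 + 2 = 30
(Check: W+ + W- = 45 should equal n(n+1)/2 = 45.)
Step 4: Test statistic W = min(W+, W-) = 15.
Step 5: Ties in |d|, so use the tie-corrected normal approximation.
        E[W] = n(n+1)/4 = 9*10/4 = 22.5.
        Tie groups: |d|=3 (t=2), |d|=4 (t=3); sum(t^3 - t) = 30.
        Var[W] = n(n+1)(2n+1)/24 - sum(t^3-t)/48 = 1710/24 - 30/48 = 70.625.
        z = (W - E[W]) / sqrt(Var[W]) = (15 - 22.5) / 8.4039 = -0.8924.
        Two-sided p = 2*Phi(z) = 0.372154.
Step 6: alpha = 0.1. fail to reject H0.

W+ = 15, W- = 30, W = min = 15, p = 0.372154, fail to reject H0.


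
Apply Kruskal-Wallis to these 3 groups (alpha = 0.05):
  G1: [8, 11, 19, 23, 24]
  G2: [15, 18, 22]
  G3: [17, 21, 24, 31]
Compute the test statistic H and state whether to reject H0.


Step 1: Combine all N = 12 observations and assign midranks.
sorted (value, group, rank): (8,G1,1), (11,G1,2), (15,G2,3), (17,G3,4), (18,G2,5), (19,G1,6), (21,G3,7), (22,G2,8), (23,G1,9), (24,G1,10.5), (24,G3,10.5), (31,G3,12)
Step 2: Sum ranks within each group.
R_1 = 28.5 (n_1 = 5)
R_2 = 16 (n_2 = 3)
R_3 = 33.5 (n_3 = 4)
Step 3: H = 12/(N(N+1)) * sum(R_i^2/n_i) - 3(N+1)
     = 12/(12*13) * (28.5^2/5 + 16^2/3 + 33.5^2/4) - 3*13
     = 0.076923 * 528.346 - 39
     = 1.641987.
Step 4: Ties present; correction factor C = 1 - 6/(12^3 - 12) = 0.996503. Corrected H = 1.641987 / 0.996503 = 1.647749.
Step 5: Under H0, H ~ chi^2(2); p-value = 0.438729.
Step 6: alpha = 0.05. fail to reject H0.

H = 1.6477, df = 2, p = 0.438729, fail to reject H0.


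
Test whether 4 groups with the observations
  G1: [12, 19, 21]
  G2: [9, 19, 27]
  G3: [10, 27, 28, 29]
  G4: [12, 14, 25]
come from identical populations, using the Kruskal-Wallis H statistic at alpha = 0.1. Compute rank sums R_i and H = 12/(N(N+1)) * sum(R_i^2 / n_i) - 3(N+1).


Step 1: Combine all N = 13 observations and assign midranks.
sorted (value, group, rank): (9,G2,1), (10,G3,2), (12,G1,3.5), (12,G4,3.5), (14,G4,5), (19,G1,6.5), (19,G2,6.5), (21,G1,8), (25,G4,9), (27,G2,10.5), (27,G3,10.5), (28,G3,12), (29,G3,13)
Step 2: Sum ranks within each group.
R_1 = 18 (n_1 = 3)
R_2 = 18 (n_2 = 3)
R_3 = 37.5 (n_3 = 4)
R_4 = 17.5 (n_4 = 3)
Step 3: H = 12/(N(N+1)) * sum(R_i^2/n_i) - 3(N+1)
     = 12/(13*14) * (18^2/3 + 18^2/3 + 37.5^2/4 + 17.5^2/3) - 3*14
     = 0.065934 * 669.646 - 42
     = 2.152473.
Step 4: Ties present; correction factor C = 1 - 18/(13^3 - 13) = 0.991758. Corrected H = 2.152473 / 0.991758 = 2.170360.
Step 5: Under H0, H ~ chi^2(3); p-value = 0.537810.
Step 6: alpha = 0.1. fail to reject H0.

H = 2.1704, df = 3, p = 0.537810, fail to reject H0.
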